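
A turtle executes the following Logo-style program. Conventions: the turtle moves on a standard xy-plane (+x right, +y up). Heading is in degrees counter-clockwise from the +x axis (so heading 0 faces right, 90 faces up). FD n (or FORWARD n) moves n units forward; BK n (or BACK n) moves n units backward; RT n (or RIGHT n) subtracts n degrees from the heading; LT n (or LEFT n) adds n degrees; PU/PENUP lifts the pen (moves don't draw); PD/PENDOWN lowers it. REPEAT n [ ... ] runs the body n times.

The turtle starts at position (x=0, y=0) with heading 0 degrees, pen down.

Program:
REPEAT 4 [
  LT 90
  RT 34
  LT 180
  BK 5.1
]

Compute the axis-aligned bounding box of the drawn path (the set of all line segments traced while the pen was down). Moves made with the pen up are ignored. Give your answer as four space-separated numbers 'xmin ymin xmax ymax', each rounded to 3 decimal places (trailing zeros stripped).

Executing turtle program step by step:
Start: pos=(0,0), heading=0, pen down
REPEAT 4 [
  -- iteration 1/4 --
  LT 90: heading 0 -> 90
  RT 34: heading 90 -> 56
  LT 180: heading 56 -> 236
  BK 5.1: (0,0) -> (2.852,4.228) [heading=236, draw]
  -- iteration 2/4 --
  LT 90: heading 236 -> 326
  RT 34: heading 326 -> 292
  LT 180: heading 292 -> 112
  BK 5.1: (2.852,4.228) -> (4.762,-0.501) [heading=112, draw]
  -- iteration 3/4 --
  LT 90: heading 112 -> 202
  RT 34: heading 202 -> 168
  LT 180: heading 168 -> 348
  BK 5.1: (4.762,-0.501) -> (-0.226,0.56) [heading=348, draw]
  -- iteration 4/4 --
  LT 90: heading 348 -> 78
  RT 34: heading 78 -> 44
  LT 180: heading 44 -> 224
  BK 5.1: (-0.226,0.56) -> (3.442,4.103) [heading=224, draw]
]
Final: pos=(3.442,4.103), heading=224, 4 segment(s) drawn

Segment endpoints: x in {-0.226, 0, 2.852, 3.442, 4.762}, y in {-0.501, 0, 0.56, 4.103, 4.228}
xmin=-0.226, ymin=-0.501, xmax=4.762, ymax=4.228

Answer: -0.226 -0.501 4.762 4.228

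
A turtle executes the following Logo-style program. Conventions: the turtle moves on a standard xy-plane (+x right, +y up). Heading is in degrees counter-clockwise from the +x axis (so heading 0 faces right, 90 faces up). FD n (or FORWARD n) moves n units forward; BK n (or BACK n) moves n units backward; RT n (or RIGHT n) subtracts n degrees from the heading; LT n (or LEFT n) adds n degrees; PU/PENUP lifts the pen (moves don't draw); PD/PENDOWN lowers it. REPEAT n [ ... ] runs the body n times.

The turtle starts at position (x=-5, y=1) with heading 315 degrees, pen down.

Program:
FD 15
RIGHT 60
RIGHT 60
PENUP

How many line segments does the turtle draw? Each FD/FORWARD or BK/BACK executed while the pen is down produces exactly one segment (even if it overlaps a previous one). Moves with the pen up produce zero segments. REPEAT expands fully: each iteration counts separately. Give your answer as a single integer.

Answer: 1

Derivation:
Executing turtle program step by step:
Start: pos=(-5,1), heading=315, pen down
FD 15: (-5,1) -> (5.607,-9.607) [heading=315, draw]
RT 60: heading 315 -> 255
RT 60: heading 255 -> 195
PU: pen up
Final: pos=(5.607,-9.607), heading=195, 1 segment(s) drawn
Segments drawn: 1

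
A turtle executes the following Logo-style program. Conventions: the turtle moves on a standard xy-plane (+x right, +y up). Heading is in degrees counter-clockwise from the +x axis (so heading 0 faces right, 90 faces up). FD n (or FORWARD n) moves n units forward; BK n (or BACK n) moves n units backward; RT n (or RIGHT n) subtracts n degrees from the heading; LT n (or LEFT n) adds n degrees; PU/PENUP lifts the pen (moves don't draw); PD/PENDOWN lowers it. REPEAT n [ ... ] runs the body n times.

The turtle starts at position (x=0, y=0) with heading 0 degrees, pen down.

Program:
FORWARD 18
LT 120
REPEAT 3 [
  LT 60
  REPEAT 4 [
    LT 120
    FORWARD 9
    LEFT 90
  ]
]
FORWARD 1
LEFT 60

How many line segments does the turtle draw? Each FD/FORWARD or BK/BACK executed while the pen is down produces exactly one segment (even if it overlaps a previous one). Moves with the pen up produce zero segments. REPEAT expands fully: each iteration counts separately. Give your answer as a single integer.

Answer: 14

Derivation:
Executing turtle program step by step:
Start: pos=(0,0), heading=0, pen down
FD 18: (0,0) -> (18,0) [heading=0, draw]
LT 120: heading 0 -> 120
REPEAT 3 [
  -- iteration 1/3 --
  LT 60: heading 120 -> 180
  REPEAT 4 [
    -- iteration 1/4 --
    LT 120: heading 180 -> 300
    FD 9: (18,0) -> (22.5,-7.794) [heading=300, draw]
    LT 90: heading 300 -> 30
    -- iteration 2/4 --
    LT 120: heading 30 -> 150
    FD 9: (22.5,-7.794) -> (14.706,-3.294) [heading=150, draw]
    LT 90: heading 150 -> 240
    -- iteration 3/4 --
    LT 120: heading 240 -> 0
    FD 9: (14.706,-3.294) -> (23.706,-3.294) [heading=0, draw]
    LT 90: heading 0 -> 90
    -- iteration 4/4 --
    LT 120: heading 90 -> 210
    FD 9: (23.706,-3.294) -> (15.912,-7.794) [heading=210, draw]
    LT 90: heading 210 -> 300
  ]
  -- iteration 2/3 --
  LT 60: heading 300 -> 0
  REPEAT 4 [
    -- iteration 1/4 --
    LT 120: heading 0 -> 120
    FD 9: (15.912,-7.794) -> (11.412,0) [heading=120, draw]
    LT 90: heading 120 -> 210
    -- iteration 2/4 --
    LT 120: heading 210 -> 330
    FD 9: (11.412,0) -> (19.206,-4.5) [heading=330, draw]
    LT 90: heading 330 -> 60
    -- iteration 3/4 --
    LT 120: heading 60 -> 180
    FD 9: (19.206,-4.5) -> (10.206,-4.5) [heading=180, draw]
    LT 90: heading 180 -> 270
    -- iteration 4/4 --
    LT 120: heading 270 -> 30
    FD 9: (10.206,-4.5) -> (18,0) [heading=30, draw]
    LT 90: heading 30 -> 120
  ]
  -- iteration 3/3 --
  LT 60: heading 120 -> 180
  REPEAT 4 [
    -- iteration 1/4 --
    LT 120: heading 180 -> 300
    FD 9: (18,0) -> (22.5,-7.794) [heading=300, draw]
    LT 90: heading 300 -> 30
    -- iteration 2/4 --
    LT 120: heading 30 -> 150
    FD 9: (22.5,-7.794) -> (14.706,-3.294) [heading=150, draw]
    LT 90: heading 150 -> 240
    -- iteration 3/4 --
    LT 120: heading 240 -> 0
    FD 9: (14.706,-3.294) -> (23.706,-3.294) [heading=0, draw]
    LT 90: heading 0 -> 90
    -- iteration 4/4 --
    LT 120: heading 90 -> 210
    FD 9: (23.706,-3.294) -> (15.912,-7.794) [heading=210, draw]
    LT 90: heading 210 -> 300
  ]
]
FD 1: (15.912,-7.794) -> (16.412,-8.66) [heading=300, draw]
LT 60: heading 300 -> 0
Final: pos=(16.412,-8.66), heading=0, 14 segment(s) drawn
Segments drawn: 14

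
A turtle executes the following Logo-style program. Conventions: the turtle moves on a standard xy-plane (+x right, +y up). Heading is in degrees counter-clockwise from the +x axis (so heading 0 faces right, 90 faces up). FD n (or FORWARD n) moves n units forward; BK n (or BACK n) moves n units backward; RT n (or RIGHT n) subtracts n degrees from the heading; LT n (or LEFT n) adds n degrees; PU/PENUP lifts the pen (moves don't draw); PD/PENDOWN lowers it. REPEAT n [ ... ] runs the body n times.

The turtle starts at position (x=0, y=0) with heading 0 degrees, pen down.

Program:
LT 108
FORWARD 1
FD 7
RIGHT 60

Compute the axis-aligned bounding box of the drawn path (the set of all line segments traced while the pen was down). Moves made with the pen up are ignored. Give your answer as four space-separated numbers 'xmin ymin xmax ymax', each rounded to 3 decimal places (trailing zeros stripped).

Answer: -2.472 0 0 7.608

Derivation:
Executing turtle program step by step:
Start: pos=(0,0), heading=0, pen down
LT 108: heading 0 -> 108
FD 1: (0,0) -> (-0.309,0.951) [heading=108, draw]
FD 7: (-0.309,0.951) -> (-2.472,7.608) [heading=108, draw]
RT 60: heading 108 -> 48
Final: pos=(-2.472,7.608), heading=48, 2 segment(s) drawn

Segment endpoints: x in {-2.472, -0.309, 0}, y in {0, 0.951, 7.608}
xmin=-2.472, ymin=0, xmax=0, ymax=7.608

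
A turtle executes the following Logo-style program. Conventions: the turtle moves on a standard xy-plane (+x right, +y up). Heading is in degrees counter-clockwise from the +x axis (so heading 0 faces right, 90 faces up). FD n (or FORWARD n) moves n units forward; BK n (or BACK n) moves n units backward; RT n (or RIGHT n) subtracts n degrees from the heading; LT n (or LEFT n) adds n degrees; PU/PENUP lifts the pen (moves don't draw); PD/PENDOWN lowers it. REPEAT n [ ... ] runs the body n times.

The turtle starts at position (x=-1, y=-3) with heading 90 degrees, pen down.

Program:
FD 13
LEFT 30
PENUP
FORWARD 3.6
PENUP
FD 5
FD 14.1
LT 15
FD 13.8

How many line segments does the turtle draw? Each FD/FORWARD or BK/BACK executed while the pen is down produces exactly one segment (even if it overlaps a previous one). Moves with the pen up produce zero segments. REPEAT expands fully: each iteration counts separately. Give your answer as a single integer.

Answer: 1

Derivation:
Executing turtle program step by step:
Start: pos=(-1,-3), heading=90, pen down
FD 13: (-1,-3) -> (-1,10) [heading=90, draw]
LT 30: heading 90 -> 120
PU: pen up
FD 3.6: (-1,10) -> (-2.8,13.118) [heading=120, move]
PU: pen up
FD 5: (-2.8,13.118) -> (-5.3,17.448) [heading=120, move]
FD 14.1: (-5.3,17.448) -> (-12.35,29.659) [heading=120, move]
LT 15: heading 120 -> 135
FD 13.8: (-12.35,29.659) -> (-22.108,39.417) [heading=135, move]
Final: pos=(-22.108,39.417), heading=135, 1 segment(s) drawn
Segments drawn: 1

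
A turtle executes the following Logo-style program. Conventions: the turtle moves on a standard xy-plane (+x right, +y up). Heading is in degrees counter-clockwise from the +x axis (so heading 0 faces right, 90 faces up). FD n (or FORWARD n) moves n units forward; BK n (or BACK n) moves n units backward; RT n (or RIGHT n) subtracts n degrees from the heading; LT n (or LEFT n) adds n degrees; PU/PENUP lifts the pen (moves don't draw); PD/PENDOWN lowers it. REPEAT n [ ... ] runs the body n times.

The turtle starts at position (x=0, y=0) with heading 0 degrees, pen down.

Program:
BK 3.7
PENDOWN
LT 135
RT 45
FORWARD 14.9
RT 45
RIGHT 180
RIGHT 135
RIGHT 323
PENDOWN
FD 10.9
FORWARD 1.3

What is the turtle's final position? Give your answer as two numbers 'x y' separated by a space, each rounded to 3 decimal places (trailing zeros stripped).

Executing turtle program step by step:
Start: pos=(0,0), heading=0, pen down
BK 3.7: (0,0) -> (-3.7,0) [heading=0, draw]
PD: pen down
LT 135: heading 0 -> 135
RT 45: heading 135 -> 90
FD 14.9: (-3.7,0) -> (-3.7,14.9) [heading=90, draw]
RT 45: heading 90 -> 45
RT 180: heading 45 -> 225
RT 135: heading 225 -> 90
RT 323: heading 90 -> 127
PD: pen down
FD 10.9: (-3.7,14.9) -> (-10.26,23.605) [heading=127, draw]
FD 1.3: (-10.26,23.605) -> (-11.042,24.643) [heading=127, draw]
Final: pos=(-11.042,24.643), heading=127, 4 segment(s) drawn

Answer: -11.042 24.643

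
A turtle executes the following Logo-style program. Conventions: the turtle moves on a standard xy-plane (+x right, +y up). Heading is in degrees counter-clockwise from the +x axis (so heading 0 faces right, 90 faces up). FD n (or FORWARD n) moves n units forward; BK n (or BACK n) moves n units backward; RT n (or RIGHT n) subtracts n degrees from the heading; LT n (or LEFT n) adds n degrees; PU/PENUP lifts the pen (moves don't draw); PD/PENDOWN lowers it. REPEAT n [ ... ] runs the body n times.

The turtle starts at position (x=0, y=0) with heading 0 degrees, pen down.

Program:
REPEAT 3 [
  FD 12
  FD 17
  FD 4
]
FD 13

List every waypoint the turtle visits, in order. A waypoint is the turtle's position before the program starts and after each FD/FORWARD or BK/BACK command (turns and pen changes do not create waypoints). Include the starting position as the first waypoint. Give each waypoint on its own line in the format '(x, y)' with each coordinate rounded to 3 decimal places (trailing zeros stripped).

Executing turtle program step by step:
Start: pos=(0,0), heading=0, pen down
REPEAT 3 [
  -- iteration 1/3 --
  FD 12: (0,0) -> (12,0) [heading=0, draw]
  FD 17: (12,0) -> (29,0) [heading=0, draw]
  FD 4: (29,0) -> (33,0) [heading=0, draw]
  -- iteration 2/3 --
  FD 12: (33,0) -> (45,0) [heading=0, draw]
  FD 17: (45,0) -> (62,0) [heading=0, draw]
  FD 4: (62,0) -> (66,0) [heading=0, draw]
  -- iteration 3/3 --
  FD 12: (66,0) -> (78,0) [heading=0, draw]
  FD 17: (78,0) -> (95,0) [heading=0, draw]
  FD 4: (95,0) -> (99,0) [heading=0, draw]
]
FD 13: (99,0) -> (112,0) [heading=0, draw]
Final: pos=(112,0), heading=0, 10 segment(s) drawn
Waypoints (11 total):
(0, 0)
(12, 0)
(29, 0)
(33, 0)
(45, 0)
(62, 0)
(66, 0)
(78, 0)
(95, 0)
(99, 0)
(112, 0)

Answer: (0, 0)
(12, 0)
(29, 0)
(33, 0)
(45, 0)
(62, 0)
(66, 0)
(78, 0)
(95, 0)
(99, 0)
(112, 0)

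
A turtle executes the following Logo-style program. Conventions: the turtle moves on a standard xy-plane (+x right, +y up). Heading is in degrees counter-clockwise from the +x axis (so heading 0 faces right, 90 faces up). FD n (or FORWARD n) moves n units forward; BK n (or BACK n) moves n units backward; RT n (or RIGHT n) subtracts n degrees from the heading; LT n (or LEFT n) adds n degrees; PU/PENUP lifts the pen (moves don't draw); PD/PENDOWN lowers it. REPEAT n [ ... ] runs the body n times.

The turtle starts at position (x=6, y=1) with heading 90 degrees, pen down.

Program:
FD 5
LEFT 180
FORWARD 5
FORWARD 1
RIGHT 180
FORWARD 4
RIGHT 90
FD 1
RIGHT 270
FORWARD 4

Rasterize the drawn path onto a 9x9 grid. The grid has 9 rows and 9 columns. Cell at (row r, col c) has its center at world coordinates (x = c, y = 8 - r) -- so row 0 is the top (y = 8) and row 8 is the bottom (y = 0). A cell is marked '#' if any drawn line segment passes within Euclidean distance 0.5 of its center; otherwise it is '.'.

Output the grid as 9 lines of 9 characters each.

Segment 0: (6,1) -> (6,6)
Segment 1: (6,6) -> (6,1)
Segment 2: (6,1) -> (6,0)
Segment 3: (6,0) -> (6,4)
Segment 4: (6,4) -> (7,4)
Segment 5: (7,4) -> (7,8)

Answer: .......#.
.......#.
......##.
......##.
......##.
......#..
......#..
......#..
......#..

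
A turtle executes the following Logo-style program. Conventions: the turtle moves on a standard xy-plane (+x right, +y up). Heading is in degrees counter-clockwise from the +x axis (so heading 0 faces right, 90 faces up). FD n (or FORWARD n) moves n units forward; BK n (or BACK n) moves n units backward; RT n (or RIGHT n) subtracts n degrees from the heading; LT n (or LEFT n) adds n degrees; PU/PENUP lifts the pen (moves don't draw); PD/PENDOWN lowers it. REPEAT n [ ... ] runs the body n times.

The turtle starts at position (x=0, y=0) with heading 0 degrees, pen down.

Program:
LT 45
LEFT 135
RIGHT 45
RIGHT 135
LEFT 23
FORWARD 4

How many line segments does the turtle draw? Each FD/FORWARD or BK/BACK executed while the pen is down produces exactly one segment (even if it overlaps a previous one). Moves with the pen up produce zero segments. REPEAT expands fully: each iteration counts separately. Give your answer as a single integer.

Executing turtle program step by step:
Start: pos=(0,0), heading=0, pen down
LT 45: heading 0 -> 45
LT 135: heading 45 -> 180
RT 45: heading 180 -> 135
RT 135: heading 135 -> 0
LT 23: heading 0 -> 23
FD 4: (0,0) -> (3.682,1.563) [heading=23, draw]
Final: pos=(3.682,1.563), heading=23, 1 segment(s) drawn
Segments drawn: 1

Answer: 1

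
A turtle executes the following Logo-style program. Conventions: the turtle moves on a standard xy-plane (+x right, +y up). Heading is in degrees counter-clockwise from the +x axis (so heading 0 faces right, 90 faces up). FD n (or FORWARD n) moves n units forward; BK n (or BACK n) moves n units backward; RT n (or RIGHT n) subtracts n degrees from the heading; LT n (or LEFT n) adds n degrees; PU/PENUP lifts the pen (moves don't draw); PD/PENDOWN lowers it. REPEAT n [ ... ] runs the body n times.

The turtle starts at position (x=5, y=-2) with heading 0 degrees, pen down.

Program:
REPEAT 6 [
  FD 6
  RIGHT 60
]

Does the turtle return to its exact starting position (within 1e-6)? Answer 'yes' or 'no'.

Executing turtle program step by step:
Start: pos=(5,-2), heading=0, pen down
REPEAT 6 [
  -- iteration 1/6 --
  FD 6: (5,-2) -> (11,-2) [heading=0, draw]
  RT 60: heading 0 -> 300
  -- iteration 2/6 --
  FD 6: (11,-2) -> (14,-7.196) [heading=300, draw]
  RT 60: heading 300 -> 240
  -- iteration 3/6 --
  FD 6: (14,-7.196) -> (11,-12.392) [heading=240, draw]
  RT 60: heading 240 -> 180
  -- iteration 4/6 --
  FD 6: (11,-12.392) -> (5,-12.392) [heading=180, draw]
  RT 60: heading 180 -> 120
  -- iteration 5/6 --
  FD 6: (5,-12.392) -> (2,-7.196) [heading=120, draw]
  RT 60: heading 120 -> 60
  -- iteration 6/6 --
  FD 6: (2,-7.196) -> (5,-2) [heading=60, draw]
  RT 60: heading 60 -> 0
]
Final: pos=(5,-2), heading=0, 6 segment(s) drawn

Start position: (5, -2)
Final position: (5, -2)
Distance = 0; < 1e-6 -> CLOSED

Answer: yes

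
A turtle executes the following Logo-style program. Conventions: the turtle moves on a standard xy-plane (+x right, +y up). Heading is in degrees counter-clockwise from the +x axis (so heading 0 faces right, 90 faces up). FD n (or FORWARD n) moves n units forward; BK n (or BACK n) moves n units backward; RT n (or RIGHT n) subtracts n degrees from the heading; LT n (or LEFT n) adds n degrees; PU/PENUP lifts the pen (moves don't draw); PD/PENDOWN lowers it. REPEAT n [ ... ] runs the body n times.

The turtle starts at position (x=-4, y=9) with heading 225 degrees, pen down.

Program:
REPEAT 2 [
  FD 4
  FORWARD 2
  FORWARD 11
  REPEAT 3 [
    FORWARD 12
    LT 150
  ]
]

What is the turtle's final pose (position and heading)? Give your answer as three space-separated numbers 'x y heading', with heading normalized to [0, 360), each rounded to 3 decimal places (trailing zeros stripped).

Answer: -10.212 -25.801 45

Derivation:
Executing turtle program step by step:
Start: pos=(-4,9), heading=225, pen down
REPEAT 2 [
  -- iteration 1/2 --
  FD 4: (-4,9) -> (-6.828,6.172) [heading=225, draw]
  FD 2: (-6.828,6.172) -> (-8.243,4.757) [heading=225, draw]
  FD 11: (-8.243,4.757) -> (-16.021,-3.021) [heading=225, draw]
  REPEAT 3 [
    -- iteration 1/3 --
    FD 12: (-16.021,-3.021) -> (-24.506,-11.506) [heading=225, draw]
    LT 150: heading 225 -> 15
    -- iteration 2/3 --
    FD 12: (-24.506,-11.506) -> (-12.915,-8.4) [heading=15, draw]
    LT 150: heading 15 -> 165
    -- iteration 3/3 --
    FD 12: (-12.915,-8.4) -> (-24.506,-5.294) [heading=165, draw]
    LT 150: heading 165 -> 315
  ]
  -- iteration 2/2 --
  FD 4: (-24.506,-5.294) -> (-21.678,-8.123) [heading=315, draw]
  FD 2: (-21.678,-8.123) -> (-20.263,-9.537) [heading=315, draw]
  FD 11: (-20.263,-9.537) -> (-12.485,-17.315) [heading=315, draw]
  REPEAT 3 [
    -- iteration 1/3 --
    FD 12: (-12.485,-17.315) -> (-4,-25.801) [heading=315, draw]
    LT 150: heading 315 -> 105
    -- iteration 2/3 --
    FD 12: (-4,-25.801) -> (-7.106,-14.209) [heading=105, draw]
    LT 150: heading 105 -> 255
    -- iteration 3/3 --
    FD 12: (-7.106,-14.209) -> (-10.212,-25.801) [heading=255, draw]
    LT 150: heading 255 -> 45
  ]
]
Final: pos=(-10.212,-25.801), heading=45, 12 segment(s) drawn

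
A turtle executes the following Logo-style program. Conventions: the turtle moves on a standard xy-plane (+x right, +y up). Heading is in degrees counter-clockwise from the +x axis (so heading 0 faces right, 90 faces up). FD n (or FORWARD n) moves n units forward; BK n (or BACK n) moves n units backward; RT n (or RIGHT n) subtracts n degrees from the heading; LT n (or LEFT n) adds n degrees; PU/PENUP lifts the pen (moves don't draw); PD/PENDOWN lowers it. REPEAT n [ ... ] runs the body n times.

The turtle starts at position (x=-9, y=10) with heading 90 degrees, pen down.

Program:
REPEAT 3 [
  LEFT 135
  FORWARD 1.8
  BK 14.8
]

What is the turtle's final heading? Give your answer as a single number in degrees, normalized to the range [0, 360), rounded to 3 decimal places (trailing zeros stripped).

Answer: 135

Derivation:
Executing turtle program step by step:
Start: pos=(-9,10), heading=90, pen down
REPEAT 3 [
  -- iteration 1/3 --
  LT 135: heading 90 -> 225
  FD 1.8: (-9,10) -> (-10.273,8.727) [heading=225, draw]
  BK 14.8: (-10.273,8.727) -> (0.192,19.192) [heading=225, draw]
  -- iteration 2/3 --
  LT 135: heading 225 -> 0
  FD 1.8: (0.192,19.192) -> (1.992,19.192) [heading=0, draw]
  BK 14.8: (1.992,19.192) -> (-12.808,19.192) [heading=0, draw]
  -- iteration 3/3 --
  LT 135: heading 0 -> 135
  FD 1.8: (-12.808,19.192) -> (-14.08,20.465) [heading=135, draw]
  BK 14.8: (-14.08,20.465) -> (-3.615,10) [heading=135, draw]
]
Final: pos=(-3.615,10), heading=135, 6 segment(s) drawn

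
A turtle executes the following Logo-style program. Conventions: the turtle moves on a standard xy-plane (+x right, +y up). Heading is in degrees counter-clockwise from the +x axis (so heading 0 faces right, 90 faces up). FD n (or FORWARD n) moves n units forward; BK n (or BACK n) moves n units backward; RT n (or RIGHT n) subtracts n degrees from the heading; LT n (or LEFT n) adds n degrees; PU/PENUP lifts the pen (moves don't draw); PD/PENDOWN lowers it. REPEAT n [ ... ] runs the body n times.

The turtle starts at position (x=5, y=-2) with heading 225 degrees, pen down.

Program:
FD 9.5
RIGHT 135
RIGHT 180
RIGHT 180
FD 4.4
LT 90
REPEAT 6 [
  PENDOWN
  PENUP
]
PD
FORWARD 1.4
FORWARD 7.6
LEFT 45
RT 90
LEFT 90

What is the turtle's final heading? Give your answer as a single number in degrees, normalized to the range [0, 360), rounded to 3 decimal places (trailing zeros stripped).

Answer: 225

Derivation:
Executing turtle program step by step:
Start: pos=(5,-2), heading=225, pen down
FD 9.5: (5,-2) -> (-1.718,-8.718) [heading=225, draw]
RT 135: heading 225 -> 90
RT 180: heading 90 -> 270
RT 180: heading 270 -> 90
FD 4.4: (-1.718,-8.718) -> (-1.718,-4.318) [heading=90, draw]
LT 90: heading 90 -> 180
REPEAT 6 [
  -- iteration 1/6 --
  PD: pen down
  PU: pen up
  -- iteration 2/6 --
  PD: pen down
  PU: pen up
  -- iteration 3/6 --
  PD: pen down
  PU: pen up
  -- iteration 4/6 --
  PD: pen down
  PU: pen up
  -- iteration 5/6 --
  PD: pen down
  PU: pen up
  -- iteration 6/6 --
  PD: pen down
  PU: pen up
]
PD: pen down
FD 1.4: (-1.718,-4.318) -> (-3.118,-4.318) [heading=180, draw]
FD 7.6: (-3.118,-4.318) -> (-10.718,-4.318) [heading=180, draw]
LT 45: heading 180 -> 225
RT 90: heading 225 -> 135
LT 90: heading 135 -> 225
Final: pos=(-10.718,-4.318), heading=225, 4 segment(s) drawn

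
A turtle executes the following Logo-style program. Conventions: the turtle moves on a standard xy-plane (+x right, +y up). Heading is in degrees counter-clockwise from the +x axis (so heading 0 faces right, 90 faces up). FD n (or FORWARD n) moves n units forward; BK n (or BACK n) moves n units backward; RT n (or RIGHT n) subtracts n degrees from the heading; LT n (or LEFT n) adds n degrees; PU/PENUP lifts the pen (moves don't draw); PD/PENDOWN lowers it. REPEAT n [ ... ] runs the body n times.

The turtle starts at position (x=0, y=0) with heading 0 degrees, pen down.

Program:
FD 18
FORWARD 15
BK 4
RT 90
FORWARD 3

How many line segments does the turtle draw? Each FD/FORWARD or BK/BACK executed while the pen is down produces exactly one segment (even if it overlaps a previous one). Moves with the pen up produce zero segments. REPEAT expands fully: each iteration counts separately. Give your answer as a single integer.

Answer: 4

Derivation:
Executing turtle program step by step:
Start: pos=(0,0), heading=0, pen down
FD 18: (0,0) -> (18,0) [heading=0, draw]
FD 15: (18,0) -> (33,0) [heading=0, draw]
BK 4: (33,0) -> (29,0) [heading=0, draw]
RT 90: heading 0 -> 270
FD 3: (29,0) -> (29,-3) [heading=270, draw]
Final: pos=(29,-3), heading=270, 4 segment(s) drawn
Segments drawn: 4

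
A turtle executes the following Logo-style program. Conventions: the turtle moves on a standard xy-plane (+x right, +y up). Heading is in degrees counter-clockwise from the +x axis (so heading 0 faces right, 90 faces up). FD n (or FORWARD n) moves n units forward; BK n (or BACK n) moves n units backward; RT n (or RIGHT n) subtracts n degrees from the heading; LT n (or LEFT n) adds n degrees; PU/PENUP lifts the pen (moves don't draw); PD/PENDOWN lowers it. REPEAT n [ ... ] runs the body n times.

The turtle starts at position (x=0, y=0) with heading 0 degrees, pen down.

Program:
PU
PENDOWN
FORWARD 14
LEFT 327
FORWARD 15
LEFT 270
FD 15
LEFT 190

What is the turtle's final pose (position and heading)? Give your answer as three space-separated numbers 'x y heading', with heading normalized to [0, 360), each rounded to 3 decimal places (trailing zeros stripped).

Executing turtle program step by step:
Start: pos=(0,0), heading=0, pen down
PU: pen up
PD: pen down
FD 14: (0,0) -> (14,0) [heading=0, draw]
LT 327: heading 0 -> 327
FD 15: (14,0) -> (26.58,-8.17) [heading=327, draw]
LT 270: heading 327 -> 237
FD 15: (26.58,-8.17) -> (18.41,-20.75) [heading=237, draw]
LT 190: heading 237 -> 67
Final: pos=(18.41,-20.75), heading=67, 3 segment(s) drawn

Answer: 18.41 -20.75 67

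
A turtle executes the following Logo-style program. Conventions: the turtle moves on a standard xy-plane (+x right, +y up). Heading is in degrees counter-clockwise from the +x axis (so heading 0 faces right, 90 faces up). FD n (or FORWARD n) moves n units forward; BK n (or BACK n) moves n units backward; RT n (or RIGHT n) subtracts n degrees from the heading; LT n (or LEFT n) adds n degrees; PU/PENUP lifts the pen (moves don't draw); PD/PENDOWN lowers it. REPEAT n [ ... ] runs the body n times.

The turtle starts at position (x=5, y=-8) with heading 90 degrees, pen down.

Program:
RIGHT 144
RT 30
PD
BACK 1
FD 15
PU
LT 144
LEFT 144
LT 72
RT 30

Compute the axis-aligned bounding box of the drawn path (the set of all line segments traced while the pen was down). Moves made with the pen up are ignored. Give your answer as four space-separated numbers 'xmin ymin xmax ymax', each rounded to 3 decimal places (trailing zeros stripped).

Executing turtle program step by step:
Start: pos=(5,-8), heading=90, pen down
RT 144: heading 90 -> 306
RT 30: heading 306 -> 276
PD: pen down
BK 1: (5,-8) -> (4.895,-7.005) [heading=276, draw]
FD 15: (4.895,-7.005) -> (6.463,-21.923) [heading=276, draw]
PU: pen up
LT 144: heading 276 -> 60
LT 144: heading 60 -> 204
LT 72: heading 204 -> 276
RT 30: heading 276 -> 246
Final: pos=(6.463,-21.923), heading=246, 2 segment(s) drawn

Segment endpoints: x in {4.895, 5, 6.463}, y in {-21.923, -8, -7.005}
xmin=4.895, ymin=-21.923, xmax=6.463, ymax=-7.005

Answer: 4.895 -21.923 6.463 -7.005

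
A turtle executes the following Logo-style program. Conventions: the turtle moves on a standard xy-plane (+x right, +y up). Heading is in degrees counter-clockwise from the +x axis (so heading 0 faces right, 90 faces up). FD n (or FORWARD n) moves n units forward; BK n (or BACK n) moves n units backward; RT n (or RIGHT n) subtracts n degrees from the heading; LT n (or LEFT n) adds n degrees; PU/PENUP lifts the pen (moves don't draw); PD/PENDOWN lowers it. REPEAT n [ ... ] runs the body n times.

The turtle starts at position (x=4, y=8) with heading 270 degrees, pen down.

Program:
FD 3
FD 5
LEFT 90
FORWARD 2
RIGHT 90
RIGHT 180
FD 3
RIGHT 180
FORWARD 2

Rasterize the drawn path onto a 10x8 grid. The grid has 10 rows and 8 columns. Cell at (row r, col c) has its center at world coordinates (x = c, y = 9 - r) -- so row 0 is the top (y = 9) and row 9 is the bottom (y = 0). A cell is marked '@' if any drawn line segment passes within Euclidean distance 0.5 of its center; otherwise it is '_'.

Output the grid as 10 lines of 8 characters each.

Answer: ________
____@___
____@___
____@___
____@___
____@___
____@_@_
____@_@_
____@_@_
____@@@_

Derivation:
Segment 0: (4,8) -> (4,5)
Segment 1: (4,5) -> (4,0)
Segment 2: (4,0) -> (6,-0)
Segment 3: (6,-0) -> (6,3)
Segment 4: (6,3) -> (6,1)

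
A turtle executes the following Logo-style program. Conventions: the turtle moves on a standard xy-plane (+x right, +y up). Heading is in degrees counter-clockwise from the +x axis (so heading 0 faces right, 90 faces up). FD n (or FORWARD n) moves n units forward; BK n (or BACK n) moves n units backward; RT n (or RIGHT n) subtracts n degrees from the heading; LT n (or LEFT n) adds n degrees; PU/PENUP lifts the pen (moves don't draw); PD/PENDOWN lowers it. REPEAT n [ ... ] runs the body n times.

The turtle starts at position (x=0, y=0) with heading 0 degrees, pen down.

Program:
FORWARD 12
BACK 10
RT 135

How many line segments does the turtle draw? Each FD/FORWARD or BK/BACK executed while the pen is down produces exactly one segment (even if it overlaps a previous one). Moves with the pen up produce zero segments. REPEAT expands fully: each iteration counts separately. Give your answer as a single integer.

Executing turtle program step by step:
Start: pos=(0,0), heading=0, pen down
FD 12: (0,0) -> (12,0) [heading=0, draw]
BK 10: (12,0) -> (2,0) [heading=0, draw]
RT 135: heading 0 -> 225
Final: pos=(2,0), heading=225, 2 segment(s) drawn
Segments drawn: 2

Answer: 2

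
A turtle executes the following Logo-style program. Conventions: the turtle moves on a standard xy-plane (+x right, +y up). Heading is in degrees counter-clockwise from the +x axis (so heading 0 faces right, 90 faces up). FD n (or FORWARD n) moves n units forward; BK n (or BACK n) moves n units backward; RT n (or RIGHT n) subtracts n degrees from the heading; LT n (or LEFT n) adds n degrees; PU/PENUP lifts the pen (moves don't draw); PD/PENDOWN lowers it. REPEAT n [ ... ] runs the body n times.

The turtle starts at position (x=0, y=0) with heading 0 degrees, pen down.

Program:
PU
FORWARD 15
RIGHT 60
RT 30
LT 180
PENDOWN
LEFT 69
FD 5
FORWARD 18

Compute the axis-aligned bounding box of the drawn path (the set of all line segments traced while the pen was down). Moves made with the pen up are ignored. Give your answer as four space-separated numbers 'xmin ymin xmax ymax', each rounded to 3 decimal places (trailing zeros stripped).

Executing turtle program step by step:
Start: pos=(0,0), heading=0, pen down
PU: pen up
FD 15: (0,0) -> (15,0) [heading=0, move]
RT 60: heading 0 -> 300
RT 30: heading 300 -> 270
LT 180: heading 270 -> 90
PD: pen down
LT 69: heading 90 -> 159
FD 5: (15,0) -> (10.332,1.792) [heading=159, draw]
FD 18: (10.332,1.792) -> (-6.472,8.242) [heading=159, draw]
Final: pos=(-6.472,8.242), heading=159, 2 segment(s) drawn

Segment endpoints: x in {-6.472, 10.332, 15}, y in {0, 1.792, 8.242}
xmin=-6.472, ymin=0, xmax=15, ymax=8.242

Answer: -6.472 0 15 8.242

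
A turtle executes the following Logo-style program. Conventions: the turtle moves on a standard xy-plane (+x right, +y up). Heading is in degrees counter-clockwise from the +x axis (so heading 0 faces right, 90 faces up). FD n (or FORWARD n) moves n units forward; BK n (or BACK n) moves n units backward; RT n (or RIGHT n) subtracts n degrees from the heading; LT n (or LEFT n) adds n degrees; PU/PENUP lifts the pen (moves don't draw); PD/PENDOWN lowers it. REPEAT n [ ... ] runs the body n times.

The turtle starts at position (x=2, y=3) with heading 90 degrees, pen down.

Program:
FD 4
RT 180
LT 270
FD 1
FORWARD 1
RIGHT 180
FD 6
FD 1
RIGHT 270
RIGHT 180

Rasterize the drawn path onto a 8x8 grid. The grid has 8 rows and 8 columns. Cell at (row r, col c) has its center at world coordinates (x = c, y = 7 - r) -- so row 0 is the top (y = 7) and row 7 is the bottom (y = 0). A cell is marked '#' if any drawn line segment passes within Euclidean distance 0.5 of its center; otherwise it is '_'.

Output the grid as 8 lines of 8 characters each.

Segment 0: (2,3) -> (2,7)
Segment 1: (2,7) -> (1,7)
Segment 2: (1,7) -> (0,7)
Segment 3: (0,7) -> (6,7)
Segment 4: (6,7) -> (7,7)

Answer: ########
__#_____
__#_____
__#_____
__#_____
________
________
________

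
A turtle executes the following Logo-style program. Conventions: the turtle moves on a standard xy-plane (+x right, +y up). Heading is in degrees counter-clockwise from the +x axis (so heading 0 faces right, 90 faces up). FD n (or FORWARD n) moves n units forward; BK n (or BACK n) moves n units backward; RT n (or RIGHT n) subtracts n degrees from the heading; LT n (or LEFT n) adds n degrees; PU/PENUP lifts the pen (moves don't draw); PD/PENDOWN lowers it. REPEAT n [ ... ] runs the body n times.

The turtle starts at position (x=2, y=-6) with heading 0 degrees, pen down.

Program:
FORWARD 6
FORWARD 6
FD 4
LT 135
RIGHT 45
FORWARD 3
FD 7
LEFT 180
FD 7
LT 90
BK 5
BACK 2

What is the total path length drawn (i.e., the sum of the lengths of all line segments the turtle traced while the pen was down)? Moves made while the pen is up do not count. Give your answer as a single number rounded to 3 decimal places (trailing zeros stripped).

Executing turtle program step by step:
Start: pos=(2,-6), heading=0, pen down
FD 6: (2,-6) -> (8,-6) [heading=0, draw]
FD 6: (8,-6) -> (14,-6) [heading=0, draw]
FD 4: (14,-6) -> (18,-6) [heading=0, draw]
LT 135: heading 0 -> 135
RT 45: heading 135 -> 90
FD 3: (18,-6) -> (18,-3) [heading=90, draw]
FD 7: (18,-3) -> (18,4) [heading=90, draw]
LT 180: heading 90 -> 270
FD 7: (18,4) -> (18,-3) [heading=270, draw]
LT 90: heading 270 -> 0
BK 5: (18,-3) -> (13,-3) [heading=0, draw]
BK 2: (13,-3) -> (11,-3) [heading=0, draw]
Final: pos=(11,-3), heading=0, 8 segment(s) drawn

Segment lengths:
  seg 1: (2,-6) -> (8,-6), length = 6
  seg 2: (8,-6) -> (14,-6), length = 6
  seg 3: (14,-6) -> (18,-6), length = 4
  seg 4: (18,-6) -> (18,-3), length = 3
  seg 5: (18,-3) -> (18,4), length = 7
  seg 6: (18,4) -> (18,-3), length = 7
  seg 7: (18,-3) -> (13,-3), length = 5
  seg 8: (13,-3) -> (11,-3), length = 2
Total = 40

Answer: 40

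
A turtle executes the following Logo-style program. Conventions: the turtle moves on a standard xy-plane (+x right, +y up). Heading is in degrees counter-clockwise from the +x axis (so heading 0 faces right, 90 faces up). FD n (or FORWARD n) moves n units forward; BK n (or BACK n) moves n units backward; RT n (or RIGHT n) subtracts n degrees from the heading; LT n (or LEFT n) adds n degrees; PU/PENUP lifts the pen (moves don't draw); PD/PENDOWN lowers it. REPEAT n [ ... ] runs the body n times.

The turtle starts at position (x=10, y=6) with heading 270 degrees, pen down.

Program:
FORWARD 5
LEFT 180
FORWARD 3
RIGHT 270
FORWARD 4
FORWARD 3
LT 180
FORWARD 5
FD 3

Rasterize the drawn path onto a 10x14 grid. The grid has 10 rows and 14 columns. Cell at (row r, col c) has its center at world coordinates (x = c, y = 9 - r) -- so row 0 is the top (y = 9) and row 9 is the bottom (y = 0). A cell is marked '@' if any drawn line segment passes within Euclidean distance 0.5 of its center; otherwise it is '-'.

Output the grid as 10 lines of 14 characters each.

Segment 0: (10,6) -> (10,1)
Segment 1: (10,1) -> (10,4)
Segment 2: (10,4) -> (6,4)
Segment 3: (6,4) -> (3,4)
Segment 4: (3,4) -> (8,4)
Segment 5: (8,4) -> (11,4)

Answer: --------------
--------------
--------------
----------@---
----------@---
---@@@@@@@@@--
----------@---
----------@---
----------@---
--------------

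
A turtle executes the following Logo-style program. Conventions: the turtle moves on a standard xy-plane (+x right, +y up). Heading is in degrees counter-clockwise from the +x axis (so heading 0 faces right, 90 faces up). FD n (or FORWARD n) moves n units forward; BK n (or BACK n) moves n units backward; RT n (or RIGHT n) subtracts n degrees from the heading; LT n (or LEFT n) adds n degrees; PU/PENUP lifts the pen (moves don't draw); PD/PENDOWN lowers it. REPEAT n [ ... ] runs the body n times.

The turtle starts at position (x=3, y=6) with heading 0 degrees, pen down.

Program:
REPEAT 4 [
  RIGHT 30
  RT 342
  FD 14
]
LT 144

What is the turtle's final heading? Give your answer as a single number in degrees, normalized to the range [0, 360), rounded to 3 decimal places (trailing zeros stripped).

Executing turtle program step by step:
Start: pos=(3,6), heading=0, pen down
REPEAT 4 [
  -- iteration 1/4 --
  RT 30: heading 0 -> 330
  RT 342: heading 330 -> 348
  FD 14: (3,6) -> (16.694,3.089) [heading=348, draw]
  -- iteration 2/4 --
  RT 30: heading 348 -> 318
  RT 342: heading 318 -> 336
  FD 14: (16.694,3.089) -> (29.484,-2.605) [heading=336, draw]
  -- iteration 3/4 --
  RT 30: heading 336 -> 306
  RT 342: heading 306 -> 324
  FD 14: (29.484,-2.605) -> (40.81,-10.834) [heading=324, draw]
  -- iteration 4/4 --
  RT 30: heading 324 -> 294
  RT 342: heading 294 -> 312
  FD 14: (40.81,-10.834) -> (50.178,-21.238) [heading=312, draw]
]
LT 144: heading 312 -> 96
Final: pos=(50.178,-21.238), heading=96, 4 segment(s) drawn

Answer: 96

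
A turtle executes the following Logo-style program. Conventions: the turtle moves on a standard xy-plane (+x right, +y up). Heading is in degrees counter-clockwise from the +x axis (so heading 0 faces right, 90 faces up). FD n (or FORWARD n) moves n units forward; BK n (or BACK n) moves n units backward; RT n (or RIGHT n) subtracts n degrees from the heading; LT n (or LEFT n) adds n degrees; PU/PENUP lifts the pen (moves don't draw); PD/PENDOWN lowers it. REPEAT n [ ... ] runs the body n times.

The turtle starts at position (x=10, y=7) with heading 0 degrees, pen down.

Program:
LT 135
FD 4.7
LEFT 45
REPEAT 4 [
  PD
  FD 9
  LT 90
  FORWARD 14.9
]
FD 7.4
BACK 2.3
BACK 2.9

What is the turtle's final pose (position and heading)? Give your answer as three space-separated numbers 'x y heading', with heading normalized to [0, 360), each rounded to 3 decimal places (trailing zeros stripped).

Answer: 4.477 10.323 180

Derivation:
Executing turtle program step by step:
Start: pos=(10,7), heading=0, pen down
LT 135: heading 0 -> 135
FD 4.7: (10,7) -> (6.677,10.323) [heading=135, draw]
LT 45: heading 135 -> 180
REPEAT 4 [
  -- iteration 1/4 --
  PD: pen down
  FD 9: (6.677,10.323) -> (-2.323,10.323) [heading=180, draw]
  LT 90: heading 180 -> 270
  FD 14.9: (-2.323,10.323) -> (-2.323,-4.577) [heading=270, draw]
  -- iteration 2/4 --
  PD: pen down
  FD 9: (-2.323,-4.577) -> (-2.323,-13.577) [heading=270, draw]
  LT 90: heading 270 -> 0
  FD 14.9: (-2.323,-13.577) -> (12.577,-13.577) [heading=0, draw]
  -- iteration 3/4 --
  PD: pen down
  FD 9: (12.577,-13.577) -> (21.577,-13.577) [heading=0, draw]
  LT 90: heading 0 -> 90
  FD 14.9: (21.577,-13.577) -> (21.577,1.323) [heading=90, draw]
  -- iteration 4/4 --
  PD: pen down
  FD 9: (21.577,1.323) -> (21.577,10.323) [heading=90, draw]
  LT 90: heading 90 -> 180
  FD 14.9: (21.577,10.323) -> (6.677,10.323) [heading=180, draw]
]
FD 7.4: (6.677,10.323) -> (-0.723,10.323) [heading=180, draw]
BK 2.3: (-0.723,10.323) -> (1.577,10.323) [heading=180, draw]
BK 2.9: (1.577,10.323) -> (4.477,10.323) [heading=180, draw]
Final: pos=(4.477,10.323), heading=180, 12 segment(s) drawn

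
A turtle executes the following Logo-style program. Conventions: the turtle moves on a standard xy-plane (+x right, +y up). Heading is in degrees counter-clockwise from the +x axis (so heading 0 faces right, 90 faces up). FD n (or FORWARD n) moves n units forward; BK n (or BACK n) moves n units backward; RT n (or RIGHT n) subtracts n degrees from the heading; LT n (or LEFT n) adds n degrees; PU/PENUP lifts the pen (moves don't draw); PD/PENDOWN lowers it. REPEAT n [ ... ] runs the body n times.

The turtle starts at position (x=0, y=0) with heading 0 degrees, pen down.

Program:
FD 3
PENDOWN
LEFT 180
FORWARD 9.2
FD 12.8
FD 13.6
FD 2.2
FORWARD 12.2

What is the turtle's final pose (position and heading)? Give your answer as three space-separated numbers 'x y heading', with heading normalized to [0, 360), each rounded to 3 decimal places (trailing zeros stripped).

Answer: -47 0 180

Derivation:
Executing turtle program step by step:
Start: pos=(0,0), heading=0, pen down
FD 3: (0,0) -> (3,0) [heading=0, draw]
PD: pen down
LT 180: heading 0 -> 180
FD 9.2: (3,0) -> (-6.2,0) [heading=180, draw]
FD 12.8: (-6.2,0) -> (-19,0) [heading=180, draw]
FD 13.6: (-19,0) -> (-32.6,0) [heading=180, draw]
FD 2.2: (-32.6,0) -> (-34.8,0) [heading=180, draw]
FD 12.2: (-34.8,0) -> (-47,0) [heading=180, draw]
Final: pos=(-47,0), heading=180, 6 segment(s) drawn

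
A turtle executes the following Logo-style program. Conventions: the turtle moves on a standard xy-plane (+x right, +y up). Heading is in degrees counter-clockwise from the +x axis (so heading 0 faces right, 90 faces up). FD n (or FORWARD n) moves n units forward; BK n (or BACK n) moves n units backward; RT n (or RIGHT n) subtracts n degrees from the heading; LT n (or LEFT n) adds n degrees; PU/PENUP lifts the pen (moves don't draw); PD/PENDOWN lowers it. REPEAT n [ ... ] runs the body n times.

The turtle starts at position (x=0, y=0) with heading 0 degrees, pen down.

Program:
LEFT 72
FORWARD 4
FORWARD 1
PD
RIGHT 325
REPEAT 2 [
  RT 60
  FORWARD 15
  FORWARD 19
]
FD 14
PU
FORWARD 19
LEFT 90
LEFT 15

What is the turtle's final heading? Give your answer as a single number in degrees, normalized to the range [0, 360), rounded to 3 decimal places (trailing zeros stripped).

Answer: 92

Derivation:
Executing turtle program step by step:
Start: pos=(0,0), heading=0, pen down
LT 72: heading 0 -> 72
FD 4: (0,0) -> (1.236,3.804) [heading=72, draw]
FD 1: (1.236,3.804) -> (1.545,4.755) [heading=72, draw]
PD: pen down
RT 325: heading 72 -> 107
REPEAT 2 [
  -- iteration 1/2 --
  RT 60: heading 107 -> 47
  FD 15: (1.545,4.755) -> (11.775,15.726) [heading=47, draw]
  FD 19: (11.775,15.726) -> (24.733,29.621) [heading=47, draw]
  -- iteration 2/2 --
  RT 60: heading 47 -> 347
  FD 15: (24.733,29.621) -> (39.349,26.247) [heading=347, draw]
  FD 19: (39.349,26.247) -> (57.862,21.973) [heading=347, draw]
]
FD 14: (57.862,21.973) -> (71.503,18.824) [heading=347, draw]
PU: pen up
FD 19: (71.503,18.824) -> (90.016,14.55) [heading=347, move]
LT 90: heading 347 -> 77
LT 15: heading 77 -> 92
Final: pos=(90.016,14.55), heading=92, 7 segment(s) drawn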